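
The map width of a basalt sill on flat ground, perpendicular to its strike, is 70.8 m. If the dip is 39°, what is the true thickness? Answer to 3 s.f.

44.6 m

True thickness t = w · sin(dip) = 70.8 × sin 39°
t = 70.8 × 0.6293 = 44.556 m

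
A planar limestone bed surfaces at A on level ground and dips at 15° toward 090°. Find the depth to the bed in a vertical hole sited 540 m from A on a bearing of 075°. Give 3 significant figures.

140 m

The hole lies 15° from the dip direction, so the down-dip offset is 540 × cos 15° = 521.60 m.
Depth = down-dip offset × tan(dip) = 521.60 × tan 15° = 521.60 × 0.2679
Depth = 139.76 m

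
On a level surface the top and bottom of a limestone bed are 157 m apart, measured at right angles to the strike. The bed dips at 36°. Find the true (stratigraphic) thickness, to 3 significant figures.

92.3 m

True thickness t = w · sin(dip) = 157 × sin 36°
t = 157 × 0.5878 = 92.282 m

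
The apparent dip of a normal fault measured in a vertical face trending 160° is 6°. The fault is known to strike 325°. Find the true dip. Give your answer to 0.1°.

The section is 15° from the strike.
tan δ = tan α / sin β = tan 6° / sin 15° = 0.1051 / 0.2588 = 0.4061
δ = arctan(0.4061) = 22.10°

22.1°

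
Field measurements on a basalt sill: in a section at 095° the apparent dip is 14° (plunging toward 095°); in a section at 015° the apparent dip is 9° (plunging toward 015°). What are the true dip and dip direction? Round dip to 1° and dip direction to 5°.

true dip 15°, dip direction 070°

The two traces are lines in the plane: v₁ = (sin 95°·cos 14°, cos 95°·cos 14°, −sin 14°), v₂ = (sin 15°·cos 9°, cos 15°·cos 9°, −sin 9°).
Cross product v₁ × v₂ gives the pole to the plane: n ∝ (0.244, 0.089, 0.944).
tan δ = √(n_x²+n_y²)/n_z = 0.260/0.944, so δ = 15.4°.
Dip direction = atan2(0.244, 0.089) = 70° (azimuth of n's horizontal projection).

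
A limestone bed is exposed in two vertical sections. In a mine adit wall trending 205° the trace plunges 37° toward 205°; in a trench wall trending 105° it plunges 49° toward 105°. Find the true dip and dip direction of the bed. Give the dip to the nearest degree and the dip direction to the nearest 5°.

The two traces are lines in the plane: v₁ = (sin 205°·cos 37°, cos 205°·cos 37°, −sin 37°), v₂ = (sin 105°·cos 49°, cos 105°·cos 49°, −sin 49°).
Cross product v₁ × v₂ gives the pole to the plane: n ∝ (0.444, -0.636, 0.516).
tan δ = √(n_x²+n_y²)/n_z = 0.776/0.516, so δ = 56.4°.
Dip direction = azimuth of (n_x, n_y) = atan2(0.444, -0.636) = 145°.

true dip 56°, dip direction 145°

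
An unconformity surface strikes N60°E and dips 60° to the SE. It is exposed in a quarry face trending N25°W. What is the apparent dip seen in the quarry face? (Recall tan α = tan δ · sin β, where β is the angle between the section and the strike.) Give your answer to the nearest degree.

Angle between strike (N60°E) and section (N25°W): β = 85°.
tan α = tan 60° × sin 85° = 1.7321 × 0.9962 = 1.7255
α = arctan(1.7255) = 59.91°

60°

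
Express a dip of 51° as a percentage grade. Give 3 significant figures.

123%

grade % = 100 × tan 51° = 100 × 1.2349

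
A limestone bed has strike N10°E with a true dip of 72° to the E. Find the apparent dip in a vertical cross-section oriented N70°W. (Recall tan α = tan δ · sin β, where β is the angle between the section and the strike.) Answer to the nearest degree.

Angle between strike (N10°E) and section (N70°W): β = 80°.
tan α = tan 72° × sin 80° = 3.0777 × 0.9848 = 3.0309
apparent dip = arctan 3.0309 = 71.74°

72°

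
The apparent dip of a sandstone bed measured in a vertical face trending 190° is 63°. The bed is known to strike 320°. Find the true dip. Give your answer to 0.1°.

The section is 50° from the strike.
tan(true dip) = tan 63° / sin 50° = 2.5620
true dip = arctan 2.5620 = 68.68°

68.7°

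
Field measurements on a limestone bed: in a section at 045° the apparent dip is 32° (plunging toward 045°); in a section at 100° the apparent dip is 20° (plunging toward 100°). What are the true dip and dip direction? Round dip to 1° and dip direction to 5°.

true dip 32°, dip direction 045°

The two traces are lines in the plane: v₁ = (sin 45°·cos 32°, cos 45°·cos 32°, −sin 32°), v₂ = (sin 100°·cos 20°, cos 100°·cos 20°, −sin 20°).
Cross product v₁ × v₂ gives the pole to the plane: n ∝ (0.292, 0.285, 0.653).
tan δ = √(n_x²+n_y²)/n_z = 0.408/0.653, so δ = 32.0°.
Dip direction = azimuth of (n_x, n_y) = atan2(0.292, 0.285) = 46°.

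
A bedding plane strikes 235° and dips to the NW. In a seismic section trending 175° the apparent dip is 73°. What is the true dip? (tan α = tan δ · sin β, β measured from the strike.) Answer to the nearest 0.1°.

75.2°

β = acute angle between strike 235° and section 175° = 60°.
tan δ = tan α / sin β = tan 73° / sin 60° = 3.2709 / 0.8660 = 3.7769
true dip = arctan 3.7769 = 75.17°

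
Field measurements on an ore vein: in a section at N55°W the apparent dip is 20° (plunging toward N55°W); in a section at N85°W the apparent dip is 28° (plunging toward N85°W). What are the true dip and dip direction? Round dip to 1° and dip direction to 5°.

true dip 29°, dip direction 255°

The two traces are lines in the plane: v₁ = (sin 305°·cos 20°, cos 305°·cos 20°, −sin 20°), v₂ = (sin 275°·cos 28°, cos 275°·cos 28°, −sin 28°).
Cross product v₁ × v₂ gives the pole to the plane: n ∝ (-0.227, -0.061, 0.415).
tan δ = √(n_x²+n_y²)/n_z = 0.235/0.415, so δ = 29.5°.
Dip direction = azimuth of (n_x, n_y) = atan2(-0.227, -0.061) = 255°.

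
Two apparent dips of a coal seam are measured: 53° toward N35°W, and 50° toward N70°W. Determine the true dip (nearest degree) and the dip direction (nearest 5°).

Each apparent-dip line lies in the plane. As unit vectors (x east, y north, z up), v₁ plunges 53°→N35°W and v₂ plunges 50°→N70°W.
Cross product v₁ × v₂ gives the pole to the plane: n ∝ (-0.202, 0.218, 0.222).
Dip δ = arctan(|n_h|/n_z) = arctan(0.297/0.222) = 53.3°.
Dip direction = azimuth of (n_x, n_y) = atan2(-0.202, 0.218) = 317°.

true dip 53°, dip direction 315°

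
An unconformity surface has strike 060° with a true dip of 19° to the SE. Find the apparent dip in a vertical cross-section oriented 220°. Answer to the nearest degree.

Angle between strike (060°) and section (220°): β = 20°.
tan α = tan 19° × sin 20° = 0.3443 × 0.3420 = 0.1178
α = arctan(0.1178) = 6.72°

7°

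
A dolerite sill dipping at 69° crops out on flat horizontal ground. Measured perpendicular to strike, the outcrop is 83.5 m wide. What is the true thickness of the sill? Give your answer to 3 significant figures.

78.0 m

True thickness t = w · sin(dip) = 83.5 × sin 69°
t = 83.5 × 0.9336 = 77.954 m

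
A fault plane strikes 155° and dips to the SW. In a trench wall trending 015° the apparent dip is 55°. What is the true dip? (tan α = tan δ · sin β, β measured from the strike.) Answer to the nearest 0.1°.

β = acute angle between strike 155° and section 015° = 40°.
tan(true dip) = tan 55° / sin 40° = 2.2218
true dip = arctan 2.2218 = 65.77°

65.8°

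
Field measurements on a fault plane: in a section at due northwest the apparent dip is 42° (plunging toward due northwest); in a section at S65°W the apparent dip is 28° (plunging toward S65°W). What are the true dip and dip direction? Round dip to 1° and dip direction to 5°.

true dip 43°, dip direction 300°

Represent each trace as a vector plunging at its apparent dip toward its trend (east-north-up frame): v₁ = (-0.525, 0.525, -0.669), v₂ = (-0.800, -0.373, -0.469).
n = v₁ × v₂ = (-0.496, 0.289, 0.617) (taken with n_z > 0).
True dip = arccos(n_z / |n|) = arccos(0.7318) = 43.0°.
The horizontal component of n points toward azimuth atan2(n_x, n_y) = 300°, the dip direction.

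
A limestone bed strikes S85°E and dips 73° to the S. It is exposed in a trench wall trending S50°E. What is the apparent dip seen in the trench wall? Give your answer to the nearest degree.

The strike is S85°E and the section trends S50°E; the acute angle between them is β = 35°.
tan α = tan 73° × sin 35° = 3.2709 × 0.5736 = 1.8761
α = arctan(1.8761) = 61.94°

62°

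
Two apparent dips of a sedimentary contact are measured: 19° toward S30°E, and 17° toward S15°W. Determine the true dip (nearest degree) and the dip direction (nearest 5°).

true dip 20°, dip direction 165°

The two traces are lines in the plane: v₁ = (sin 150°·cos 19°, cos 150°·cos 19°, −sin 19°), v₂ = (sin 195°·cos 17°, cos 195°·cos 17°, −sin 17°).
The plane normal is n = v₁ × v₂ ∝ (0.061, -0.219, 0.639).
True dip = arccos(n_z / |n|) = arccos(0.9423) = 19.6°.
The horizontal component of n points toward azimuth atan2(n_x, n_y) = 164°, the dip direction.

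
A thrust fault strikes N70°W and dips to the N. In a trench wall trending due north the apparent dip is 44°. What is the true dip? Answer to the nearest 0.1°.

45.8°

β = acute angle between strike N70°W and section due north = 70°.
tan(true dip) = tan 44° / sin 70° = 1.0277
true dip = arctan 1.0277 = 45.78°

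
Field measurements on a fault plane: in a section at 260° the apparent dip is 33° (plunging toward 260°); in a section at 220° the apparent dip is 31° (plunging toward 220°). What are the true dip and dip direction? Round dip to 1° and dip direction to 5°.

true dip 34°, dip direction 245°

Each apparent-dip line lies in the plane. As unit vectors (x east, y north, z up), v₁ plunges 33°→260° and v₂ plunges 31°→220°.
The plane normal is n = v₁ × v₂ ∝ (-0.283, -0.125, 0.462).
True dip = arccos(n_z / |n|) = arccos(0.8311) = 33.8°.
Dip direction = azimuth of (n_x, n_y) = atan2(-0.283, -0.125) = 246°.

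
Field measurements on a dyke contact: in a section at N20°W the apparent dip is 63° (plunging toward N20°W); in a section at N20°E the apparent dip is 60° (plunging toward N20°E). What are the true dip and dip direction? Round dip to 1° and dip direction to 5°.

true dip 63°, dip direction 350°

The two traces are lines in the plane: v₁ = (sin 340°·cos 63°, cos 340°·cos 63°, −sin 63°), v₂ = (sin 20°·cos 60°, cos 20°·cos 60°, −sin 60°).
The plane normal is n = v₁ × v₂ ∝ (-0.049, 0.287, 0.146).
True dip = arccos(n_z / |n|) = arccos(0.4482) = 63.4°.
Dip direction = azimuth of (n_x, n_y) = atan2(-0.049, 0.287) = 350°.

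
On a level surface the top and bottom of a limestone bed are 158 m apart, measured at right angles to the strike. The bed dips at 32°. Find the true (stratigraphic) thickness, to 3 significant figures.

83.7 m

True thickness t = w · sin(dip) = 158 × sin 32°
t = 158 × 0.5299 = 83.727 m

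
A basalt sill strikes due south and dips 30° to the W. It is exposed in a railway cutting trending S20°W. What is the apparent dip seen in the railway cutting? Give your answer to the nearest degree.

The strike is due south and the section trends S20°W; the acute angle between them is β = 20°.
tan(apparent dip) = tan 30° · sin 20° = 0.1975
apparent dip = arctan 0.1975 = 11.17°

11°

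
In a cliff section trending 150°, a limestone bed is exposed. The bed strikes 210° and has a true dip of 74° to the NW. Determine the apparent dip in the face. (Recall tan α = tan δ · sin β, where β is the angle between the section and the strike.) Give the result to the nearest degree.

72°

Angle between strike (210°) and section (150°): β = 60°.
tan α = tan 74° × sin 60° = 3.4874 × 0.8660 = 3.0202
apparent dip = arctan 3.0202 = 71.68°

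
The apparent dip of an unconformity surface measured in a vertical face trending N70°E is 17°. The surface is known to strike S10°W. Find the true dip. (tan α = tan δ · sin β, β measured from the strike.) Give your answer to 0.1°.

19.4°

The section is 60° from the strike.
tan(true dip) = tan 17° / sin 60° = 0.3530
true dip = arctan 0.3530 = 19.44°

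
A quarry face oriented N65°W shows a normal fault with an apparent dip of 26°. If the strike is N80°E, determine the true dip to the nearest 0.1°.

The section is 35° from the strike.
tan δ = tan α / sin β = tan 26° / sin 35° = 0.4877 / 0.5736 = 0.8503
true dip = arctan 0.8503 = 40.38°

40.4°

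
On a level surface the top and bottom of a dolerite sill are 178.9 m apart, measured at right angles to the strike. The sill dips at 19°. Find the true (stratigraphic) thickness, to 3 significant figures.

58.2 m

True thickness t = w · sin(dip) = 178.9 × sin 19°
t = 178.9 × 0.3256 = 58.244 m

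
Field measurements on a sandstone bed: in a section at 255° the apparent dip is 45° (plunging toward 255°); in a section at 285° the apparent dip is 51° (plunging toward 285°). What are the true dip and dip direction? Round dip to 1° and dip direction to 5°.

The two traces are lines in the plane: v₁ = (sin 255°·cos 45°, cos 255°·cos 45°, −sin 45°), v₂ = (sin 285°·cos 51°, cos 285°·cos 51°, −sin 51°).
n = v₁ × v₂ = (-0.257, 0.101, 0.222) (taken with n_z > 0).
Dip δ = arctan(|n_h|/n_z) = arctan(0.276/0.222) = 51.2°.
Dip direction = atan2(-0.257, 0.101) = 291° (azimuth of n's horizontal projection).

true dip 51°, dip direction 290°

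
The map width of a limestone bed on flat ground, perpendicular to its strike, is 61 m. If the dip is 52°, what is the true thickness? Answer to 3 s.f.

True thickness t = w · sin(dip) = 61 × sin 52°
t = 61 × 0.7880 = 48.069 m

48.1 m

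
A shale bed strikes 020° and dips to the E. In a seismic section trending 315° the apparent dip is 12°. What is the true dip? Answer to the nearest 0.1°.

The section is 65° from the strike.
tan δ = tan α / sin β = tan 12° / sin 65° = 0.2126 / 0.9063 = 0.2345
δ = arctan(0.2345) = 13.20°

13.2°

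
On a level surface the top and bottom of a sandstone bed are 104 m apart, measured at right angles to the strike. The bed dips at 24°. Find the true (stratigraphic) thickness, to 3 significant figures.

42.3 m

True thickness t = w · sin(dip) = 104 × sin 24°
t = 104 × 0.4067 = 42.301 m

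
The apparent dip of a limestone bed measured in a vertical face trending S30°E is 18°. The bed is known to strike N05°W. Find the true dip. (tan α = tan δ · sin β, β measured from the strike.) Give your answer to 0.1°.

β = acute angle between strike N05°W and section S30°E = 25°.
tan(true dip) = tan 18° / sin 25° = 0.7688
δ = arctan(0.7688) = 37.55°

37.6°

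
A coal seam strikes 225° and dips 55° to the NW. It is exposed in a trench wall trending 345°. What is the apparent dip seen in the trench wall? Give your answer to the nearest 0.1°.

The section lies 60° from the strike.
tan(apparent dip) = tan 55° · sin 60° = 1.2368
apparent dip = arctan 1.2368 = 51.04°

51.0°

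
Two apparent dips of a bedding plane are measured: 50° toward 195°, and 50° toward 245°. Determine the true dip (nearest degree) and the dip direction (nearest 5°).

true dip 53°, dip direction 220°

Represent each trace as a vector plunging at its apparent dip toward its trend (east-north-up frame): v₁ = (-0.166, -0.621, -0.766), v₂ = (-0.583, -0.272, -0.766).
Cross product v₁ × v₂ gives the pole to the plane: n ∝ (-0.268, -0.319, 0.317).
True dip = arccos(n_z / |n|) = arccos(0.6053) = 52.7°.
Dip direction = azimuth of (n_x, n_y) = atan2(-0.268, -0.319) = 220°.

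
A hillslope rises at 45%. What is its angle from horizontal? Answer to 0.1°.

24.2°

tan θ = 45/100 = 0.4500
θ = arctan(0.4500) = 24.23°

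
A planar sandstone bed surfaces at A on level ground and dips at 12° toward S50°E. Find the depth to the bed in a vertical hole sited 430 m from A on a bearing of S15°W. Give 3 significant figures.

The hole lies 65° from the dip direction, so the down-dip offset is 430 × cos 65° = 181.73 m.
Depth = down-dip offset × tan(dip) = 181.73 × tan 12° = 181.73 × 0.2126
Depth = 38.63 m

38.6 m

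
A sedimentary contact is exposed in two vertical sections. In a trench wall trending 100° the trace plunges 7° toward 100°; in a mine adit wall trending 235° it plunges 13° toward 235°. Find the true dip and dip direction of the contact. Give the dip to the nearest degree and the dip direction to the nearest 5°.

true dip 25°, dip direction 175°

Each apparent-dip line lies in the plane. As unit vectors (x east, y north, z up), v₁ plunges 7°→100° and v₂ plunges 13°→235°.
n = v₁ × v₂ = (0.029, -0.317, 0.684) (taken with n_z > 0).
Dip δ = arctan(|n_h|/n_z) = arctan(0.319/0.684) = 25.0°.
The horizontal component of n points toward azimuth atan2(n_x, n_y) = 175°, the dip direction.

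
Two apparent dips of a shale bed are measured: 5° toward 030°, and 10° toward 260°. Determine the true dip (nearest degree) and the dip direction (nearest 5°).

Represent each trace as a vector plunging at its apparent dip toward its trend (east-north-up frame): v₁ = (0.498, 0.863, -0.087), v₂ = (-0.970, -0.171, -0.174).
Cross product v₁ × v₂ gives the pole to the plane: n ∝ (-0.165, 0.171, 0.752).
True dip = arccos(n_z / |n|) = arccos(0.9535) = 17.5°.
Dip direction = azimuth of (n_x, n_y) = atan2(-0.165, 0.171) = 316°.

true dip 18°, dip direction 315°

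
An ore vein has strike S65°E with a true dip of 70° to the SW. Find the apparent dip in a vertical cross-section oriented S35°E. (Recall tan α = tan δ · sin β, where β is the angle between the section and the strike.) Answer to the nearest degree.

54°

The strike is S65°E and the section trends S35°E; the acute angle between them is β = 30°.
tan α = tan 70° × sin 30° = 2.7475 × 0.5000 = 1.3737
apparent dip = arctan 1.3737 = 53.95°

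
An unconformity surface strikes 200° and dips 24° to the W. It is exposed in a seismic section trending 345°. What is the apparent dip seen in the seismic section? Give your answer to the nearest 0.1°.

The section lies 35° from the strike.
tan α = tan 24° × sin 35° = 0.4452 × 0.5736 = 0.2554
α = arctan(0.2554) = 14.33°

14.3°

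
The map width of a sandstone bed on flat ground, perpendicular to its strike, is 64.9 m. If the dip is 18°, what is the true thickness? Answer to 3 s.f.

20.1 m

True thickness t = w · sin(dip) = 64.9 × sin 18°
t = 64.9 × 0.3090 = 20.055 m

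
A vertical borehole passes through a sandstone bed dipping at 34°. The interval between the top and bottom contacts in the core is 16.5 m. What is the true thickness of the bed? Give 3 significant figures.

13.7 m

True thickness t = h · cos(dip) = 16.5 × cos 34°
t = 16.5 × 0.8290 = 13.679 m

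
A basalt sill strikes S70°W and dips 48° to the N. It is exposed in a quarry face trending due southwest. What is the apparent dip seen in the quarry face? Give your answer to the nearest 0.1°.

25.1°

The section lies 25° from the strike.
tan α = tan 48° × sin 25° = 1.1106 × 0.4226 = 0.4694
α = arctan(0.4694) = 25.14°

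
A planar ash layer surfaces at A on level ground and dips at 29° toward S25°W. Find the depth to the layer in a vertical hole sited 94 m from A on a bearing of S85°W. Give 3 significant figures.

The hole lies 60° from the dip direction, so the down-dip offset is 94 × cos 60° = 47.00 m.
Depth = down-dip offset × tan(dip) = 47.00 × tan 29° = 47.00 × 0.5543
Depth = 26.05 m

26.1 m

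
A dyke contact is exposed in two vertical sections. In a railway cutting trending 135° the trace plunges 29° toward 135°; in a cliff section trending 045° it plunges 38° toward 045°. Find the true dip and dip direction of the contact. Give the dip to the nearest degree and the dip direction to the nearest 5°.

Each apparent-dip line lies in the plane. As unit vectors (x east, y north, z up), v₁ plunges 29°→135° and v₂ plunges 38°→045°.
n = v₁ × v₂ = (0.651, 0.111, 0.689) (taken with n_z > 0).
True dip = arccos(n_z / |n|) = arccos(0.7221) = 43.8°.
Dip direction = azimuth of (n_x, n_y) = atan2(0.651, 0.111) = 80°.

true dip 44°, dip direction 080°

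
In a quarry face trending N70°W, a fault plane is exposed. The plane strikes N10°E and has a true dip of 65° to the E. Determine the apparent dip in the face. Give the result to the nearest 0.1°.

The section lies 80° from the strike.
tan α = tan 65° × sin 80° = 2.1445 × 0.9848 = 2.1119
α = arctan(2.1119) = 64.66°

64.7°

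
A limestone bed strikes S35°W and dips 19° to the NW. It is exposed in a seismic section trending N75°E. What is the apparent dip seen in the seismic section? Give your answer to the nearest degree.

Angle between strike (S35°W) and section (N75°E): β = 40°.
tan α = tan 19° × sin 40° = 0.3443 × 0.6428 = 0.2213
α = arctan(0.2213) = 12.48°

12°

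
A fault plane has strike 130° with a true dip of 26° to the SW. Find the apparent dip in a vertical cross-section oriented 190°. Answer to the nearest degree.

23°

The strike is 130° and the section trends 190°; the acute angle between them is β = 60°.
tan α = tan 26° × sin 60° = 0.4877 × 0.8660 = 0.4224
apparent dip = arctan 0.4224 = 22.90°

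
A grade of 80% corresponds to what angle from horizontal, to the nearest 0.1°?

tan θ = 80/100 = 0.8000
θ = arctan(0.8000) = 38.66°

38.7°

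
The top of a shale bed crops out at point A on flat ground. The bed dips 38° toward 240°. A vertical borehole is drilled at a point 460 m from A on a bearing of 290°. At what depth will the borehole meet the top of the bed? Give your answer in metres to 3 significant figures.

231 m

The hole lies 50° from the dip direction, so the down-dip offset is 460 × cos 50° = 295.68 m.
Depth = down-dip offset × tan(dip) = 295.68 × tan 38° = 295.68 × 0.7813
Depth = 231.01 m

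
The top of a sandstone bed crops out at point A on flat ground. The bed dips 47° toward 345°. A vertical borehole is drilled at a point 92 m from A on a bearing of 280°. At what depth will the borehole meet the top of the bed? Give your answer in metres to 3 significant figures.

41.7 m

The hole lies 65° from the dip direction, so the down-dip offset is 92 × cos 65° = 38.88 m.
Depth = down-dip offset × tan(dip) = 38.88 × tan 47° = 38.88 × 1.0724
Depth = 41.69 m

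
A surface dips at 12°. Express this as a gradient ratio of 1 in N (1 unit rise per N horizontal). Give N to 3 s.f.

1 in 4.70

1 : N means tan θ = 1/N, so N = 1/tan 12° = 1/0.2126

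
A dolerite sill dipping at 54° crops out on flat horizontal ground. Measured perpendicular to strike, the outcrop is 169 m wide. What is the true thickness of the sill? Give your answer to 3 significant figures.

True thickness t = w · sin(dip) = 169 × sin 54°
t = 169 × 0.8090 = 136.724 m

137 m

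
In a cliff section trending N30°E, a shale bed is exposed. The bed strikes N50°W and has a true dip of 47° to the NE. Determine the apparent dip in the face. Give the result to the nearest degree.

Angle between strike (N50°W) and section (N30°E): β = 80°.
tan α = tan 47° × sin 80° = 1.0724 × 0.9848 = 1.0561
α = arctan(1.0561) = 46.56°

47°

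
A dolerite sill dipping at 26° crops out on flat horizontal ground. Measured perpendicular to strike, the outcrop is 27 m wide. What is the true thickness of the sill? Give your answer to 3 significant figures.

True thickness t = w · sin(dip) = 27 × sin 26°
t = 27 × 0.4384 = 11.836 m

11.8 m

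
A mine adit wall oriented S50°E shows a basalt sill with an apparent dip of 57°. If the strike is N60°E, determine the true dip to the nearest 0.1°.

58.6°

β = acute angle between strike N60°E and section S50°E = 70°.
tan(true dip) = tan 57° / sin 70° = 1.6387
δ = arctan(1.6387) = 58.61°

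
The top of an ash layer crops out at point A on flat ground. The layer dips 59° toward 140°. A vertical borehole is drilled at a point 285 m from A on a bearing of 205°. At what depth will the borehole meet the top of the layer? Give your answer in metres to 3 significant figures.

The hole lies 65° from the dip direction, so the down-dip offset is 285 × cos 65° = 120.45 m.
Depth = down-dip offset × tan(dip) = 120.45 × tan 59° = 120.45 × 1.6643
Depth = 200.46 m

200 m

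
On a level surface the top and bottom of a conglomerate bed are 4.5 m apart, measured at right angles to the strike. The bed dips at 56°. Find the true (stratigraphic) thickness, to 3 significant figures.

True thickness t = w · sin(dip) = 4.5 × sin 56°
t = 4.5 × 0.8290 = 3.731 m

3.73 m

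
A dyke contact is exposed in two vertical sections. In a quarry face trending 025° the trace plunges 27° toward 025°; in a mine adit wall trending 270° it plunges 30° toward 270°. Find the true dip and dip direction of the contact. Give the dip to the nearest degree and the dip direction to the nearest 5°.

true dip 45°, dip direction 325°

Each apparent-dip line lies in the plane. As unit vectors (x east, y north, z up), v₁ plunges 27°→025° and v₂ plunges 30°→270°.
The plane normal is n = v₁ × v₂ ∝ (-0.404, 0.581, 0.699).
True dip = arccos(n_z / |n|) = arccos(0.7028) = 45.3°.
Dip direction = atan2(-0.404, 0.581) = 325° (azimuth of n's horizontal projection).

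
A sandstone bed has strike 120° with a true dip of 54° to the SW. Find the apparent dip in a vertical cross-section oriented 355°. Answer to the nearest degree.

Angle between strike (120°) and section (355°): β = 55°.
tan(apparent dip) = tan 54° · sin 55° = 1.1275
α = arctan(1.1275) = 48.43°

48°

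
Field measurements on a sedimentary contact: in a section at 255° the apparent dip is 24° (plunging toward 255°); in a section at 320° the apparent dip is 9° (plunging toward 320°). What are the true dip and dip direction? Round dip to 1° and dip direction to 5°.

The two traces are lines in the plane: v₁ = (sin 255°·cos 24°, cos 255°·cos 24°, −sin 24°), v₂ = (sin 320°·cos 9°, cos 320°·cos 9°, −sin 9°).
Cross product v₁ × v₂ gives the pole to the plane: n ∝ (-0.345, -0.120, 0.818).
Dip δ = arctan(|n_h|/n_z) = arctan(0.365/0.818) = 24.1°.
Dip direction = atan2(-0.345, -0.120) = 251° (azimuth of n's horizontal projection).

true dip 24°, dip direction 250°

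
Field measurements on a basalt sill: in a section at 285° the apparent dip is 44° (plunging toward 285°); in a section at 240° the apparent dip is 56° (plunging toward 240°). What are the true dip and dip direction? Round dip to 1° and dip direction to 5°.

The two traces are lines in the plane: v₁ = (sin 285°·cos 44°, cos 285°·cos 44°, −sin 44°), v₂ = (sin 240°·cos 56°, cos 240°·cos 56°, −sin 56°).
The plane normal is n = v₁ × v₂ ∝ (-0.349, -0.240, 0.284).
True dip = arccos(n_z / |n|) = arccos(0.5580) = 56.1°.
Dip direction = atan2(-0.349, -0.240) = 235° (azimuth of n's horizontal projection).

true dip 56°, dip direction 235°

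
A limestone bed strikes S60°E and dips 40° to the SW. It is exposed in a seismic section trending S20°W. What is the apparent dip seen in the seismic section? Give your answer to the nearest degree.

The strike is S60°E and the section trends S20°W; the acute angle between them is β = 80°.
tan α = tan 40° × sin 80° = 0.8391 × 0.9848 = 0.8264
apparent dip = arctan 0.8264 = 39.57°

40°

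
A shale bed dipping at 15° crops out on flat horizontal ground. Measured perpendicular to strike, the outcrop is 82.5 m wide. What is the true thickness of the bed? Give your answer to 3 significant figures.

True thickness t = w · sin(dip) = 82.5 × sin 15°
t = 82.5 × 0.2588 = 21.353 m

21.4 m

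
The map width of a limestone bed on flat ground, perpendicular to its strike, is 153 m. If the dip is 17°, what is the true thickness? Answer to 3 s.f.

44.7 m

True thickness t = w · sin(dip) = 153 × sin 17°
t = 153 × 0.2924 = 44.733 m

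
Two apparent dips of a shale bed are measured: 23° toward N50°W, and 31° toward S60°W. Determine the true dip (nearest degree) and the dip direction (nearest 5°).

Each apparent-dip line lies in the plane. As unit vectors (x east, y north, z up), v₁ plunges 23°→N50°W and v₂ plunges 31°→S60°W.
n = v₁ × v₂ = (-0.472, -0.073, 0.741) (taken with n_z > 0).
Dip δ = arctan(|n_h|/n_z) = arctan(0.478/0.741) = 32.8°.
Dip direction = atan2(-0.472, -0.073) = 261° (azimuth of n's horizontal projection).

true dip 33°, dip direction 260°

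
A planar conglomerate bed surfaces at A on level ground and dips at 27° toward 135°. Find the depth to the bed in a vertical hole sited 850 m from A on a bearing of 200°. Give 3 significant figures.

183 m

The hole lies 65° from the dip direction, so the down-dip offset is 850 × cos 65° = 359.23 m.
Depth = down-dip offset × tan(dip) = 359.23 × tan 27° = 359.23 × 0.5095
Depth = 183.03 m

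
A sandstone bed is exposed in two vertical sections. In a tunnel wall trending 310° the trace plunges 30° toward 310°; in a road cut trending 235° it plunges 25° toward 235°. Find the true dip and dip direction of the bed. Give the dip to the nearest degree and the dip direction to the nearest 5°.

The two traces are lines in the plane: v₁ = (sin 310°·cos 30°, cos 310°·cos 30°, −sin 30°), v₂ = (sin 235°·cos 25°, cos 235°·cos 25°, −sin 25°).
The plane normal is n = v₁ × v₂ ∝ (-0.495, 0.091, 0.758).
True dip = arccos(n_z / |n|) = arccos(0.8331) = 33.6°.
Dip direction = azimuth of (n_x, n_y) = atan2(-0.495, 0.091) = 280°.

true dip 34°, dip direction 280°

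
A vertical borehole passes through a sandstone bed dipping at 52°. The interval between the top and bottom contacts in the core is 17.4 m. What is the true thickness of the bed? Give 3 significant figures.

10.7 m

True thickness t = h · cos(dip) = 17.4 × cos 52°
t = 17.4 × 0.6157 = 10.713 m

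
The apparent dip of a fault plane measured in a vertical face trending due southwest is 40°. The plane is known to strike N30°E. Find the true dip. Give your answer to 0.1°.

The section is 15° from the strike.
tan(true dip) = tan 40° / sin 15° = 3.2420
true dip = arctan 3.2420 = 72.86°

72.9°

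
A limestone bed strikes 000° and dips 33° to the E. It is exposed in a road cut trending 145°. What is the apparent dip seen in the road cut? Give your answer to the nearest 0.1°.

Angle between strike (000°) and section (145°): β = 35°.
tan(apparent dip) = tan 33° · sin 35° = 0.3725
apparent dip = arctan 0.3725 = 20.43°

20.4°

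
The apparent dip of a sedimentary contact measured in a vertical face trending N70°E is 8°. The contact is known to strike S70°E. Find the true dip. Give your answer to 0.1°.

β = acute angle between strike S70°E and section N70°E = 40°.
tan δ = tan α / sin β = tan 8° / sin 40° = 0.1405 / 0.6428 = 0.2186
δ = arctan(0.2186) = 12.33°

12.3°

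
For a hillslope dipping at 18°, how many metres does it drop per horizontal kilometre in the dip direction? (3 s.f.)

325 m

drop per km = 1000 × tan 18° = 1000 × 0.3249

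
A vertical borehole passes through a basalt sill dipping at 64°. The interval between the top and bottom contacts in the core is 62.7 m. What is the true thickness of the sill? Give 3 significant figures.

27.5 m

True thickness t = h · cos(dip) = 62.7 × cos 64°
t = 62.7 × 0.4384 = 27.486 m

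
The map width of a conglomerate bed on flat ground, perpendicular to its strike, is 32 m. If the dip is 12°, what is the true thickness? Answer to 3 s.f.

True thickness t = w · sin(dip) = 32 × sin 12°
t = 32 × 0.2079 = 6.653 m

6.65 m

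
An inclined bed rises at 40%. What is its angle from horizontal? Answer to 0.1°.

21.8°

tan θ = 40/100 = 0.4000
θ = arctan(0.4000) = 21.80°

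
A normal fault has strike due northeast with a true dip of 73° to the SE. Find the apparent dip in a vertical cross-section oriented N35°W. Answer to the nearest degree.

The strike is due northeast and the section trends N35°W; the acute angle between them is β = 80°.
tan α = tan 73° × sin 80° = 3.2709 × 0.9848 = 3.2212
α = arctan(3.2212) = 72.75°

73°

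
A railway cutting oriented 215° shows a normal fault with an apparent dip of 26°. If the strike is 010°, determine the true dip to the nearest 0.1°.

β = acute angle between strike 010° and section 215° = 25°.
tan(true dip) = tan 26° / sin 25° = 1.1541
true dip = arctan 1.1541 = 49.09°

49.1°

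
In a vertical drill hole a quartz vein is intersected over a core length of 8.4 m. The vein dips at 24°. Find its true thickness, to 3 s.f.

True thickness t = h · cos(dip) = 8.4 × cos 24°
t = 8.4 × 0.9135 = 7.674 m

7.67 m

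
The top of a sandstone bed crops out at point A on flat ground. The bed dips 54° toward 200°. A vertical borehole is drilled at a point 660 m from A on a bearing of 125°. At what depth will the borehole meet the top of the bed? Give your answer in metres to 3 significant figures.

235 m

The hole lies 75° from the dip direction, so the down-dip offset is 660 × cos 75° = 170.82 m.
Depth = down-dip offset × tan(dip) = 170.82 × tan 54° = 170.82 × 1.3764
Depth = 235.11 m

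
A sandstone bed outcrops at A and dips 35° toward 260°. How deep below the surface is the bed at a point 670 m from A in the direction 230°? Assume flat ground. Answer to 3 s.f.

The hole lies 30° from the dip direction, so the down-dip offset is 670 × cos 30° = 580.24 m.
Depth = down-dip offset × tan(dip) = 580.24 × tan 35° = 580.24 × 0.7002
Depth = 406.29 m

406 m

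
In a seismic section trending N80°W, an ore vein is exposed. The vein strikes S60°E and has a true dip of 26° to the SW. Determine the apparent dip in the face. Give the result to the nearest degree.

Angle between strike (S60°E) and section (N80°W): β = 20°.
tan(apparent dip) = tan 26° · sin 20° = 0.1668
apparent dip = arctan 0.1668 = 9.47°

9°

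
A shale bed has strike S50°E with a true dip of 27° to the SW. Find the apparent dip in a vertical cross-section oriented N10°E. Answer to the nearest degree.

The section lies 60° from the strike.
tan α = tan 27° × sin 60° = 0.5095 × 0.8660 = 0.4413
α = arctan(0.4413) = 23.81°

24°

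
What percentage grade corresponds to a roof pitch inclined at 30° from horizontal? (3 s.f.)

grade % = 100 × tan 30° = 100 × 0.5774

57.7%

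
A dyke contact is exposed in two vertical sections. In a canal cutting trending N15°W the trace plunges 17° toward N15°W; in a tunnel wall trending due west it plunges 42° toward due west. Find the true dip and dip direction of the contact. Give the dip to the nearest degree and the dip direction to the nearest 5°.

true dip 42°, dip direction 275°

The two traces are lines in the plane: v₁ = (sin 345°·cos 17°, cos 345°·cos 17°, −sin 17°), v₂ = (sin 270°·cos 42°, cos 270°·cos 42°, −sin 42°).
n = v₁ × v₂ = (-0.618, 0.052, 0.686) (taken with n_z > 0).
True dip = arccos(n_z / |n|) = arccos(0.7420) = 42.1°.
Dip direction = atan2(-0.618, 0.052) = 275° (azimuth of n's horizontal projection).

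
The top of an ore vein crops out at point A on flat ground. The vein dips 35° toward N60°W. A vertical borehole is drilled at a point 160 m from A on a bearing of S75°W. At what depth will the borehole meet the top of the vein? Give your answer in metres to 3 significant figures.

The hole lies 45° from the dip direction, so the down-dip offset is 160 × cos 45° = 113.14 m.
Depth = down-dip offset × tan(dip) = 113.14 × tan 35° = 113.14 × 0.7002
Depth = 79.22 m

79.2 m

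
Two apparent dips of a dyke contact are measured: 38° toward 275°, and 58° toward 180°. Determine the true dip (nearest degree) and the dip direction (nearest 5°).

The two traces are lines in the plane: v₁ = (sin 275°·cos 38°, cos 275°·cos 38°, −sin 38°), v₂ = (sin 180°·cos 58°, cos 180°·cos 58°, −sin 58°).
n = v₁ × v₂ = (-0.384, -0.666, 0.416) (taken with n_z > 0).
Dip δ = arctan(|n_h|/n_z) = arctan(0.769/0.416) = 61.6°.
The horizontal component of n points toward azimuth atan2(n_x, n_y) = 210°, the dip direction.

true dip 62°, dip direction 210°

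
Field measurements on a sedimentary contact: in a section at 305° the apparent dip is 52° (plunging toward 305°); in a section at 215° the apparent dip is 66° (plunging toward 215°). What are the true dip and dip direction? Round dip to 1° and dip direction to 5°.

Each apparent-dip line lies in the plane. As unit vectors (x east, y north, z up), v₁ plunges 52°→305° and v₂ plunges 66°→215°.
n = v₁ × v₂ = (-0.585, -0.277, 0.250) (taken with n_z > 0).
Dip δ = arctan(|n_h|/n_z) = arctan(0.647/0.250) = 68.9°.
The horizontal component of n points toward azimuth atan2(n_x, n_y) = 245°, the dip direction.

true dip 69°, dip direction 245°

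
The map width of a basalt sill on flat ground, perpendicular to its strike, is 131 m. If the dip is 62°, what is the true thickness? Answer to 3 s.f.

True thickness t = w · sin(dip) = 131 × sin 62°
t = 131 × 0.8829 = 115.666 m

116 m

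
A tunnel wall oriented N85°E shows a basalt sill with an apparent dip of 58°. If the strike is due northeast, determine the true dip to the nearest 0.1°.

The section is 40° from the strike.
tan δ = tan α / sin β = tan 58° / sin 40° = 1.6003 / 0.6428 = 2.4897
δ = arctan(2.4897) = 68.12°

68.1°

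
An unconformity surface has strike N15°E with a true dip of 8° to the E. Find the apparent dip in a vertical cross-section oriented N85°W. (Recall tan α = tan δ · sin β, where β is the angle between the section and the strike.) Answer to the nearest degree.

8°

The strike is N15°E and the section trends N85°W; the acute angle between them is β = 80°.
tan α = tan 8° × sin 80° = 0.1405 × 0.9848 = 0.1384
α = arctan(0.1384) = 7.88°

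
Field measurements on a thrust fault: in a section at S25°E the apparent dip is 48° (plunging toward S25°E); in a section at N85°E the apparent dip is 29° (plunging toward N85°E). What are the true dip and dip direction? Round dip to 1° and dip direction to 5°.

Each apparent-dip line lies in the plane. As unit vectors (x east, y north, z up), v₁ plunges 48°→S25°E and v₂ plunges 29°→N85°E.
The plane normal is n = v₁ × v₂ ∝ (0.351, -0.510, 0.550).
tan δ = √(n_x²+n_y²)/n_z = 0.619/0.550, so δ = 48.4°.
The horizontal component of n points toward azimuth atan2(n_x, n_y) = 146°, the dip direction.

true dip 48°, dip direction 145°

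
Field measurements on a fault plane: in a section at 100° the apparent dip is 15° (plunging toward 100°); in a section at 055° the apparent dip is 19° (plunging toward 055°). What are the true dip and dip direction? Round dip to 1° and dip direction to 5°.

true dip 19°, dip direction 060°

Represent each trace as a vector plunging at its apparent dip toward its trend (east-north-up frame): v₁ = (0.951, -0.168, -0.259), v₂ = (0.775, 0.542, -0.326).
Cross product v₁ × v₂ gives the pole to the plane: n ∝ (0.195, 0.109, 0.646).
Dip δ = arctan(|n_h|/n_z) = arctan(0.223/0.646) = 19.1°.
Dip direction = azimuth of (n_x, n_y) = atan2(0.195, 0.109) = 61°.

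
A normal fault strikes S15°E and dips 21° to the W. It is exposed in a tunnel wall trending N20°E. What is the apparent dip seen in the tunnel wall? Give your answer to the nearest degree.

The section lies 35° from the strike.
tan α = tan 21° × sin 35° = 0.3839 × 0.5736 = 0.2202
apparent dip = arctan 0.2202 = 12.42°

12°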